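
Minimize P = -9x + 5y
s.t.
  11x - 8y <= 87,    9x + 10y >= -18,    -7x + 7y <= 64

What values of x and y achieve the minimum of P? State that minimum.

Corner points and P = -9x + 5y:
  (363/91, -981/182) → P = -11439/182
  (1121/21, 1313/21) → P = -3524/21
  (-766/133, 450/133) → P = 9144/133

At the optimal vertex, 11x - 8y = 87 and -7x + 7y = 64.
Solving simultaneously gives x = 1121/21, y = 1313/21.

x = 1121/21, y = 1313/21, minimum P = -3524/21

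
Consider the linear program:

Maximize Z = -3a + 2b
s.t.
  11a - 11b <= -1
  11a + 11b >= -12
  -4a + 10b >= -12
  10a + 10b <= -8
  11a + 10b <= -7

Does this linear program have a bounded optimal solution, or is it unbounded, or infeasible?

From the feasible point (-13/22, -1/2), moving in the direction (-11, 11) keeps every constraint satisfied while Z increases without bound.

unbounded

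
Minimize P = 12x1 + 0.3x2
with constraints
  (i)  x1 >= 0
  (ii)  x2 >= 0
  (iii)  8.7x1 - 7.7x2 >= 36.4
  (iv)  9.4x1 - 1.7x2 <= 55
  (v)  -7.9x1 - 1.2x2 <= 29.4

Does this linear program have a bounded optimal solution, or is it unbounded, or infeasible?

bounded optimum

Extreme points and P = 12x1 + 0.3x2:
  (364/87, 0) → P = 1456/29
  (275/47, 0) → P = 3300/47
  (36162/5759, 13634/5759) → P = 2190171/28795
The feasible region has finitely many vertices and no improving ray; the minimum is 1456/29 at (364/87, 0).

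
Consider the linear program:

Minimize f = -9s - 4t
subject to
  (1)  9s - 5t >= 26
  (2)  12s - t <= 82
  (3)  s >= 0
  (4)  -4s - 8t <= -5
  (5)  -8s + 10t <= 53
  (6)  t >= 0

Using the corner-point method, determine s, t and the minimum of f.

s = 128/17, t = 142/17, minimum f = -1720/17

Corner points and f = -9s - 4t:
  (128/17, 142/17) → f = -1720/17
  (26/9, 0) → f = -26
  (41/6, 0) → f = -123/2

The binding constraints are 9s - 5t = 26 and 12s - t = 82.
Solving simultaneously gives s = 128/17, t = 142/17.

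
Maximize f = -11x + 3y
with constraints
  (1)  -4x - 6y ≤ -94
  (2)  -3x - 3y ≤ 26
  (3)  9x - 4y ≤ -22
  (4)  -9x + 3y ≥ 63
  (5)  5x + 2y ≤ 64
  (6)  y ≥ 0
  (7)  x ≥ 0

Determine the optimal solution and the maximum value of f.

x = 0, y = 32, maximum f = 96

Corner points and f = -11x + 3y:
  (2, 27) → f = 59
  (0, 21) → f = 63
  (0, 32) → f = 96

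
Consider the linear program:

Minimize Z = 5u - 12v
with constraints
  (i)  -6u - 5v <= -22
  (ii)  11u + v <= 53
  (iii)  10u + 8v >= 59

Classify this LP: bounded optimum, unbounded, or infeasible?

unbounded

From the feasible point (365/78, 119/78), moving in the direction (-1, 11) keeps every constraint satisfied while Z decreases without bound.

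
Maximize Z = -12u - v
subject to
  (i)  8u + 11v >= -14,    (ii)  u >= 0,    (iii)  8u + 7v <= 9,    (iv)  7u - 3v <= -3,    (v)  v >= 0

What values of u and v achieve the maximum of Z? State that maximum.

u = 0, v = 1, maximum Z = -1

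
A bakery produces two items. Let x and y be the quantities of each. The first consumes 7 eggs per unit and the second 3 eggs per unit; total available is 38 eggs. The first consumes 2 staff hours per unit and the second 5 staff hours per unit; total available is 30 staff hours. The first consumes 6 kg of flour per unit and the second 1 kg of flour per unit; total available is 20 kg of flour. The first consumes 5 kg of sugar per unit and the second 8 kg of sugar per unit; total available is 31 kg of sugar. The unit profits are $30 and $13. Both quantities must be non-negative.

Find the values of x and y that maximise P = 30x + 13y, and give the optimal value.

x = 3, y = 2, maximum P = 116

Vertices and P = 30x + 13y:
  (0, 0) → P = 0
  (0, 31/8) → P = 403/8
  (10/3, 0) → P = 100
  (3, 2) → P = 116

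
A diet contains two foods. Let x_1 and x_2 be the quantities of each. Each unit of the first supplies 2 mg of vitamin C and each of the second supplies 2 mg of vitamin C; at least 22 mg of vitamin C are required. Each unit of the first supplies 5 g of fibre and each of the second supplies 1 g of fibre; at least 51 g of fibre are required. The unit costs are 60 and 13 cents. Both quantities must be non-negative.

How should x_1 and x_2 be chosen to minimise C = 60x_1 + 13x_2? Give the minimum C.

x_1 = 10, x_2 = 1, minimum C = 613

Feasible corners and C = 60x_1 + 13x_2:
  (0, 51) → C = 663
  (11, 0) → C = 660
  (10, 1) → C = 613
The feasible region is unbounded (it extends along (0, 1), (1, 0)), but C strictly increases along every unbounded feasible direction, so there is no improving ray and the minimum is attained at a vertex.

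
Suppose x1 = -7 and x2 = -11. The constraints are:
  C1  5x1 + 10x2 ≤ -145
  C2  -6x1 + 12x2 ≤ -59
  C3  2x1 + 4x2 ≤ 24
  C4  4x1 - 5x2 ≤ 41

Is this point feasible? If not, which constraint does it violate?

C1: -145 ≤ -145 ✓
C2: -90 ≤ -59 ✓
C3: -58 ≤ 24 ✓
C4: 27 ≤ 41 ✓

feasible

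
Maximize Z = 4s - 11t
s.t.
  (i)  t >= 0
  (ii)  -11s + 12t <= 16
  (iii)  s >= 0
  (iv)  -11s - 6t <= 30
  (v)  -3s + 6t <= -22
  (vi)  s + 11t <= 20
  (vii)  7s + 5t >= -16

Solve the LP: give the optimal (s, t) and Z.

s = 20, t = 0, maximum Z = 80

Corner points and Z = 4s - 11t:
  (22/3, 0) → Z = 88/3
  (20, 0) → Z = 80
  (362/39, 38/39) → Z = 1030/39

The binding constraints are t = 0 and s + 11t = 20.
Solving simultaneously gives s = 20, t = 0.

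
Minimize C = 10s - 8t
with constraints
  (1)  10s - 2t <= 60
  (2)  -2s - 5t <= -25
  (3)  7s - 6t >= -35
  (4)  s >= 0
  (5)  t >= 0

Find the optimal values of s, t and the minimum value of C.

s = 0, t = 35/6, minimum C = -140/3

At the optimal vertex, 7s - 6t = -35 and s = 0.
Solving simultaneously gives s = 0, t = 35/6.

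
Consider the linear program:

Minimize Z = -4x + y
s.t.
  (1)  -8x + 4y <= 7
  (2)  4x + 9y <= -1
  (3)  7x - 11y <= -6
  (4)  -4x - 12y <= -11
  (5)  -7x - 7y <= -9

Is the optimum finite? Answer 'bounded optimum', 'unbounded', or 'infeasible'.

infeasible

The boundaries -8x + 4y = 7 and -7x - 7y = -9 meet at (-13/84, 121/84), but that point violates 4x + 9y ≤ -1. Every candidate vertex is excluded by some other constraint, so the feasible region is empty.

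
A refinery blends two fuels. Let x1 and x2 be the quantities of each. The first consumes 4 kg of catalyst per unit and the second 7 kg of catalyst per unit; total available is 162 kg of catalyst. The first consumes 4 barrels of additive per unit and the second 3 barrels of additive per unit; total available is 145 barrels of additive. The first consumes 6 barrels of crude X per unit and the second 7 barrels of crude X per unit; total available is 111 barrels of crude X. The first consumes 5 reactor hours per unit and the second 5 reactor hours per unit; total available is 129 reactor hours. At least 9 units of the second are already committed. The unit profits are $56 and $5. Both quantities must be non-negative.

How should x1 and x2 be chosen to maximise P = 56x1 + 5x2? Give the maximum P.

x1 = 8, x2 = 9, maximum P = 493

Feasible corners and P = 56x1 + 5x2:
  (0, 111/7) → P = 555/7
  (0, 9) → P = 45
  (8, 9) → P = 493

The binding constraints are 6x1 + 7x2 = 111 and x2 = 9.
Solving simultaneously gives x1 = 8, x2 = 9.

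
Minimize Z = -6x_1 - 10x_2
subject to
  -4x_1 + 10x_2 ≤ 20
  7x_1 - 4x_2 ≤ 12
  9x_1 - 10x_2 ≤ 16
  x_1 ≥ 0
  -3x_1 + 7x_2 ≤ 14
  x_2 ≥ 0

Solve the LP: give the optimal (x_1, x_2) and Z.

x_1 = 100/27, x_2 = 94/27, minimum Z = -1540/27

Corner points and Z = -6x_1 - 10x_2:
  (100/27, 94/27) → Z = -1540/27
  (0, 2) → Z = -20
  (12/7, 0) → Z = -72/7
  (0, 0) → Z = 0

At the optimal vertex, -4x_1 + 10x_2 = 20 and 7x_1 - 4x_2 = 12.
Solving simultaneously gives x_1 = 100/27, x_2 = 94/27.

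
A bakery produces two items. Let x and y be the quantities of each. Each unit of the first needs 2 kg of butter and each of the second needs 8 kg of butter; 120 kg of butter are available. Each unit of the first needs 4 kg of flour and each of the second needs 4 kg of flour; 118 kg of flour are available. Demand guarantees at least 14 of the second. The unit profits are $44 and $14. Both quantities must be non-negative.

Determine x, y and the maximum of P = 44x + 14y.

Corner points and P = 44x + 14y:
  (0, 15) → P = 210
  (0, 14) → P = 196
  (4, 14) → P = 372

x = 4, y = 14, maximum P = 372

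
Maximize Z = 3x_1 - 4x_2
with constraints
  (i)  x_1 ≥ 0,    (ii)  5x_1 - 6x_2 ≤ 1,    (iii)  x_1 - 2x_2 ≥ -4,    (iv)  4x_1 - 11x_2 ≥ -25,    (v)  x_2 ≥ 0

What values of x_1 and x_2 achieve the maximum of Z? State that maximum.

The binding constraints are 5x_1 - 6x_2 = 1 and x_2 = 0.
Solving simultaneously gives x_1 = 1/5, x_2 = 0.

x_1 = 1/5, x_2 = 0, maximum Z = 3/5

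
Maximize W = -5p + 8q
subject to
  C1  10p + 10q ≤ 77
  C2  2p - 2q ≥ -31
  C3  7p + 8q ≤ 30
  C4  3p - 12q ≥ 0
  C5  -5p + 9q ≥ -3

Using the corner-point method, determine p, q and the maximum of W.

Extreme points and W = -5p + 8q:
  (-62/3, -31/6) → W = 62
  (-285/8, -161/8) → W = 137/8
  (12/11, 3/11) → W = -36/11

p = -62/3, q = -31/6, maximum W = 62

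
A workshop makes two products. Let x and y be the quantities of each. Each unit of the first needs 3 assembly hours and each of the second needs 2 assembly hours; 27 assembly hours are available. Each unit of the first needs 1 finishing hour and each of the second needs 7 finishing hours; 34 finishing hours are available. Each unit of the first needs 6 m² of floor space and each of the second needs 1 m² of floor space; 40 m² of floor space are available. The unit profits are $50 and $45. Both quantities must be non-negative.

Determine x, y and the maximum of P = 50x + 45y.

x = 6, y = 4, maximum P = 480

Feasible corners and P = 50x + 45y:
  (0, 0) → P = 0
  (0, 34/7) → P = 1530/7
  (20/3, 0) → P = 1000/3
  (6, 4) → P = 480

The optimum lies where x + 7y = 34 and 6x + y = 40.
Solving simultaneously gives x = 6, y = 4.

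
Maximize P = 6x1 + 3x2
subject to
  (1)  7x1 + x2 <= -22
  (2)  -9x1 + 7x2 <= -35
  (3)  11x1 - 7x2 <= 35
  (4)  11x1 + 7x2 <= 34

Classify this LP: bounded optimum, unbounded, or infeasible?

bounded optimum

Corner points and P = 6x1 + 3x2:
  (-119/58, -443/58) → P = -2043/58
  (-119/60, -487/60) → P = -145/4
The feasible region has finitely many vertices and no improving ray; the maximum is -2043/58 at (-119/58, -443/58).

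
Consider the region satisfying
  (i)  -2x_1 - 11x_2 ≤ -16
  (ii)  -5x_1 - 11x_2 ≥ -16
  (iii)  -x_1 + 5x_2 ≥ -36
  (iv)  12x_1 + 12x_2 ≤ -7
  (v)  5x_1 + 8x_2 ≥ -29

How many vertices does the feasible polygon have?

4

Pairwise boundary intersections that survive every other constraint:
  (-269/108, 103/54)
  (-149/13, 46/13)
  (-269/72, 227/72)
  (-149/5, 15)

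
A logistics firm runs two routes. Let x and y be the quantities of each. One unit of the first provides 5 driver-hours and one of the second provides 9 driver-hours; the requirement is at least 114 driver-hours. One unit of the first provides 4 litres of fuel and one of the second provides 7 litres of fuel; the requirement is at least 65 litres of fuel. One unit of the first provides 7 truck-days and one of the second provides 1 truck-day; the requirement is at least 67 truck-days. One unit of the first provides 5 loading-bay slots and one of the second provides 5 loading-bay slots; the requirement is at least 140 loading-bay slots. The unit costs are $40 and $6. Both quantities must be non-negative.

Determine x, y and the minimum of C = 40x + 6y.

Feasible corners and C = 40x + 6y:
  (0, 67) → C = 402
  (28, 0) → C = 1120
  (13/2, 43/2) → C = 389
The feasible region is unbounded (it extends along (0, 1), (1, 0)), but C strictly increases along every unbounded feasible direction, so there is no improving ray and the minimum is attained at a vertex.

The binding constraints are 7x + y = 67 and 5x + 5y = 140.
Solving simultaneously gives x = 13/2, y = 43/2.

x = 13/2, y = 43/2, minimum C = 389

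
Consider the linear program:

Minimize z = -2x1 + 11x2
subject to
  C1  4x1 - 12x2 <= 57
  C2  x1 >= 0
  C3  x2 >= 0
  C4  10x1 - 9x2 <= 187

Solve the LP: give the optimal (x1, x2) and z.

The feasible region is unbounded (it extends along (0, 1), (9, 10)), but z strictly increases along every unbounded feasible direction, so there is no improving ray and the minimum is attained at a vertex.

x1 = 57/4, x2 = 0, minimum z = -57/2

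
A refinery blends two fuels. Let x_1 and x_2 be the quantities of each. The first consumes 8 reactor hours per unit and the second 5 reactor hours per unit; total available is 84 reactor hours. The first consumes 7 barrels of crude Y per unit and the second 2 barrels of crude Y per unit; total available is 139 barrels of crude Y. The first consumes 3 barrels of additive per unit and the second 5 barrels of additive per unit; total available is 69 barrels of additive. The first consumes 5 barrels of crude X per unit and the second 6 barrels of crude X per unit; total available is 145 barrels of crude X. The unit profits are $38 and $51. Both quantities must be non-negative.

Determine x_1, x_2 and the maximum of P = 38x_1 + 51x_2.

x_1 = 3, x_2 = 12, maximum P = 726

Feasible corners and P = 38x_1 + 51x_2:
  (0, 0) → P = 0
  (0, 69/5) → P = 3519/5
  (21/2, 0) → P = 399
  (3, 12) → P = 726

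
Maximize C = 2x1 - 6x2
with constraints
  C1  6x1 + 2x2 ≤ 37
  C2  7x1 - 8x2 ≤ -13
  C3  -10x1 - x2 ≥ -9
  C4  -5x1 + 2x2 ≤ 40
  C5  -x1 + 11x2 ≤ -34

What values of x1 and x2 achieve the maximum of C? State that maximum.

Corner points and C = 2x1 - 6x2:
  (-147/13, -215/26) → C = 27
  (-415/69, -251/69) → C = 676/69
  (-508/53, -210/53) → C = 244/53

The binding constraints are 7x1 - 8x2 = -13 and -5x1 + 2x2 = 40.
Solving simultaneously gives x1 = -147/13, x2 = -215/26.

x1 = -147/13, x2 = -215/26, maximum C = 27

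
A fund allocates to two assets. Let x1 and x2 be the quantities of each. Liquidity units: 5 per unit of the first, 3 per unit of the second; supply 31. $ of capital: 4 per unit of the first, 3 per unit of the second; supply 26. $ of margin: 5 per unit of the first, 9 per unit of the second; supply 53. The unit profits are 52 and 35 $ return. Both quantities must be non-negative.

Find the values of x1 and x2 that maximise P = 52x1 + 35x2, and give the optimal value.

Vertices and P = 52x1 + 35x2:
  (0, 0) → P = 0
  (0, 53/9) → P = 1855/9
  (31/5, 0) → P = 1612/5
  (5, 2) → P = 330
  (25/7, 82/21) → P = 6770/21

The optimum lies where 5x1 + 3x2 = 31 and 4x1 + 3x2 = 26.
Solving simultaneously gives x1 = 5, x2 = 2.

x1 = 5, x2 = 2, maximum P = 330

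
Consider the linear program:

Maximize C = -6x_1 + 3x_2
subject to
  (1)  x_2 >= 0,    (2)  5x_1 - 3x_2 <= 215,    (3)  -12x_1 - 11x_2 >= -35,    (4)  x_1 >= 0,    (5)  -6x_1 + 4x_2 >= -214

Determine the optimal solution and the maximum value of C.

Vertices and C = -6x_1 + 3x_2:
  (35/12, 0) → C = -35/2
  (0, 0) → C = 0
  (0, 35/11) → C = 105/11

At the optimal vertex, -12x_1 - 11x_2 = -35 and x_1 = 0.
Solving simultaneously gives x_1 = 0, x_2 = 35/11.

x_1 = 0, x_2 = 35/11, maximum C = 105/11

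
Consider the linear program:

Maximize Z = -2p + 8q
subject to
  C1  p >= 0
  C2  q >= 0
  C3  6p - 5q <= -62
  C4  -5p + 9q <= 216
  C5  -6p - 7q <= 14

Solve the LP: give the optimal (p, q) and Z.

p = 18, q = 34, maximum Z = 236

Vertices and Z = -2p + 8q:
  (0, 62/5) → Z = 496/5
  (0, 24) → Z = 192
  (18, 34) → Z = 236

The binding constraints are 6p - 5q = -62 and -5p + 9q = 216.
Solving simultaneously gives p = 18, q = 34.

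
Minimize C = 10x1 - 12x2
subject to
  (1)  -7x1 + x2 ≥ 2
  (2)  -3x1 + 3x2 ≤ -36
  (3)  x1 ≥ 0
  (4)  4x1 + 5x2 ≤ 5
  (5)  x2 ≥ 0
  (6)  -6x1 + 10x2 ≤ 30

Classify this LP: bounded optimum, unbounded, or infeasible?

infeasible

The boundaries x2 = 0 and -6x1 + 10x2 = 30 meet at (-5, 0), but that point violates -3x1 + 3x2 ≤ -36. Every candidate vertex is excluded by some other constraint, so the feasible region is empty.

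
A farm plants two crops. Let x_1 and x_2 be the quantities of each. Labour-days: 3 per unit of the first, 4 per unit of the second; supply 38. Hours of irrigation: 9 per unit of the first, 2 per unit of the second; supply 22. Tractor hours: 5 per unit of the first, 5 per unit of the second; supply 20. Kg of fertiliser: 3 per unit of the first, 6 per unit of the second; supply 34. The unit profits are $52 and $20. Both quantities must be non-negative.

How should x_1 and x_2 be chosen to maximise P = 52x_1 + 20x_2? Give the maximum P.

Feasible corners and P = 52x_1 + 20x_2:
  (0, 0) → P = 0
  (0, 4) → P = 80
  (22/9, 0) → P = 1144/9
  (2, 2) → P = 144

The binding constraints are 9x_1 + 2x_2 = 22 and 5x_1 + 5x_2 = 20.
Solving simultaneously gives x_1 = 2, x_2 = 2.

x_1 = 2, x_2 = 2, maximum P = 144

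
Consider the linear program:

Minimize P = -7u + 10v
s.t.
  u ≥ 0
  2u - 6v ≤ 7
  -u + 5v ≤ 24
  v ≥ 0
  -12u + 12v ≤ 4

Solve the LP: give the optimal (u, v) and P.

u = 179/4, v = 55/4, minimum P = -703/4

Feasible corners and P = -7u + 10v:
  (0, 0) → P = 0
  (0, 1/3) → P = 10/3
  (179/4, 55/4) → P = -703/4
  (7/2, 0) → P = -49/2
  (67/12, 71/12) → P = 241/12

The binding constraints are 2u - 6v = 7 and -u + 5v = 24.
Solving simultaneously gives u = 179/4, v = 55/4.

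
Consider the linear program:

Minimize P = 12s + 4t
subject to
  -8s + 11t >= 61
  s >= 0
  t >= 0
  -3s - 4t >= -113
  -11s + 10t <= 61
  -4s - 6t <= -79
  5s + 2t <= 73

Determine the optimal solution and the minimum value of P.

s = 4, t = 21/2, minimum P = 90

Extreme points and P = 12s + 4t:
  (503/92, 219/23) → P = 2385/23
  (681/71, 889/71) → P = 11728/71
  (4, 21/2) → P = 90
  (76/9, 277/18) → P = 1466/9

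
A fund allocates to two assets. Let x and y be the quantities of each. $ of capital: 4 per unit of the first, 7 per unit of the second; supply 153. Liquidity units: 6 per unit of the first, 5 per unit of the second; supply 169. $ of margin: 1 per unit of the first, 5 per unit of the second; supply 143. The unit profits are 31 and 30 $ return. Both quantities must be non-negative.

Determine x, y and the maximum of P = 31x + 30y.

Corner points and P = 31x + 30y:
  (0, 0) → P = 0
  (0, 153/7) → P = 4590/7
  (169/6, 0) → P = 5239/6
  (19, 11) → P = 919

x = 19, y = 11, maximum P = 919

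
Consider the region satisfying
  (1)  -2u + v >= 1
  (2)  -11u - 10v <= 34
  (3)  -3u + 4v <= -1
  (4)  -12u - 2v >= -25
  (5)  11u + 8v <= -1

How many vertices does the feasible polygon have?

Of the 10 pairwise boundary intersections, those satisfying every inequality are:
  (-44/31, -57/31)
  (-1, -1)
  (-63/37, -113/74)

3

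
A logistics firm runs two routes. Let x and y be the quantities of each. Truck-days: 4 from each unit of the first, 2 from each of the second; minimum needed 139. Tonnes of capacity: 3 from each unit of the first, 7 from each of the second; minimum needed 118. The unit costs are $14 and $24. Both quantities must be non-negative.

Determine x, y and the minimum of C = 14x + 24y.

Extreme points and C = 14x + 24y:
  (0, 139/2) → C = 1668
  (118/3, 0) → C = 1652/3
  (67/2, 5/2) → C = 529
The feasible region is unbounded (it extends along (0, 1), (1, 0)), but C strictly increases along every unbounded feasible direction, so there is no improving ray and the minimum is attained at a vertex.

x = 67/2, y = 5/2, minimum C = 529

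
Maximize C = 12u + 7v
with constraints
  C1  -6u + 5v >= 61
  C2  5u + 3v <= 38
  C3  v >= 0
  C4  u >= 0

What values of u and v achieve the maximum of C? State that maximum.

Feasible corners and C = 12u + 7v:
  (7/43, 533/43) → C = 3815/43
  (0, 61/5) → C = 427/5
  (0, 38/3) → C = 266/3

The optimum lies where -6u + 5v = 61 and 5u + 3v = 38.
Solving simultaneously gives u = 7/43, v = 533/43.

u = 7/43, v = 533/43, maximum C = 3815/43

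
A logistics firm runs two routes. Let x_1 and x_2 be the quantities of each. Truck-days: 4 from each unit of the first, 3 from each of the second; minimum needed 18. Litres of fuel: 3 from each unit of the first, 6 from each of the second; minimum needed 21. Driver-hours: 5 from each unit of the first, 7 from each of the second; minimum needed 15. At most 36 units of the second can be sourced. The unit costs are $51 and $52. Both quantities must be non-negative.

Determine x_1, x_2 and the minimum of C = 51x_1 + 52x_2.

x_1 = 3, x_2 = 2, minimum C = 257

The feasible region is unbounded (it extends along (1, 0)), but C strictly increases along every unbounded feasible direction, so there is no improving ray and the minimum is attained at a vertex.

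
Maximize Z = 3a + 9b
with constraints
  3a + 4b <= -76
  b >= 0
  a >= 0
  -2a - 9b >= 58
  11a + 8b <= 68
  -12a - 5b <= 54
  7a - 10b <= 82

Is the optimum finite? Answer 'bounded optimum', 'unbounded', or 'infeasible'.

The boundaries -12a - 5b = 54 and 7a - 10b = 82 meet at (-26/31, -1362/155), but that point violates 3a + 4b ≤ -76. Every candidate vertex is excluded by some other constraint, so the feasible region is empty.

infeasible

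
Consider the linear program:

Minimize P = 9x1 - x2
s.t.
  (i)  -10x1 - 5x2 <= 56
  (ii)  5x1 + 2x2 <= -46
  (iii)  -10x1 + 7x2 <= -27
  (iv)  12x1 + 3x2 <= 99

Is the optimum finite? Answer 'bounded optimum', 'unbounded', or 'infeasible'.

infeasible

The boundaries -10x1 - 5x2 = 56 and 5x1 + 2x2 = -46 meet at (-118/5, 36), but that point violates -10x1 + 7x2 ≤ -27. Every candidate vertex is excluded by some other constraint, so the feasible region is empty.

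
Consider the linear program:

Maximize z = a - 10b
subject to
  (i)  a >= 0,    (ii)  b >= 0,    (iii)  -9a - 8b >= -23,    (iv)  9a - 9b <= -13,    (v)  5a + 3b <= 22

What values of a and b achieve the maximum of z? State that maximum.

a = 0, b = 13/9, maximum z = -130/9

Corner points and z = a - 10b:
  (0, 23/8) → z = -115/4
  (0, 13/9) → z = -130/9
  (103/153, 36/17) → z = -3137/153

At the optimal vertex, a = 0 and 9a - 9b = -13.
Solving simultaneously gives a = 0, b = 13/9.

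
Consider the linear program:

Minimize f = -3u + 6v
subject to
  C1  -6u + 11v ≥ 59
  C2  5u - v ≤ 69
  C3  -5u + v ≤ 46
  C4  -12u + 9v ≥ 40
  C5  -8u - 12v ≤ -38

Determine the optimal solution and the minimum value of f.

u = -29/16, v = 35/8, minimum f = 507/16

The feasible region is unbounded (it extends along (1, 5)), but f strictly increases along every unbounded feasible direction, so there is no improving ray and the minimum is attained at a vertex.

At the optimal vertex, -6u + 11v = 59 and -8u - 12v = -38.
Solving simultaneously gives u = -29/16, v = 35/8.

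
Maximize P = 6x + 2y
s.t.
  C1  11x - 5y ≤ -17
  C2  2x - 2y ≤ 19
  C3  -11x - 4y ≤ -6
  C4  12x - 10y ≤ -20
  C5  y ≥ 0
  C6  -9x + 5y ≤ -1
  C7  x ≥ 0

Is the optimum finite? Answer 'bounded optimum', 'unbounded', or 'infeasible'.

The boundaries 11x - 5y = -17 and x = 0 meet at (0, 17/5), but that point violates -9x + 5y ≤ -1. Every candidate vertex is excluded by some other constraint, so the feasible region is empty.

infeasible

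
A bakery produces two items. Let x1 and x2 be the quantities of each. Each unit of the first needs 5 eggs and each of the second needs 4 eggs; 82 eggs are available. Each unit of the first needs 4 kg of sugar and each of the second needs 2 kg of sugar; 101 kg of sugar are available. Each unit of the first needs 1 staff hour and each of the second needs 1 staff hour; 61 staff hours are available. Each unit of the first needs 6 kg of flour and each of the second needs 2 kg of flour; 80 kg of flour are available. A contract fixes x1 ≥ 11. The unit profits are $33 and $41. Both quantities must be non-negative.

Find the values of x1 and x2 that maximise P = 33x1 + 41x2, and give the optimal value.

Feasible corners and P = 33x1 + 41x2:
  (40/3, 0) → P = 440
  (11, 0) → P = 363
  (78/7, 46/7) → P = 4460/7
  (11, 27/4) → P = 2559/4

The binding constraints are 5x1 + 4x2 = 82 and x1 = 11.
Solving simultaneously gives x1 = 11, x2 = 27/4.

x1 = 11, x2 = 27/4, maximum P = 2559/4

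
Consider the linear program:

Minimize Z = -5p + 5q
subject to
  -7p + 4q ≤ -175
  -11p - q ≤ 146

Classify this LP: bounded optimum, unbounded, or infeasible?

From the feasible point (-409/51, -2947/51), moving in the direction (1, -11) keeps every constraint satisfied while Z decreases without bound.

unbounded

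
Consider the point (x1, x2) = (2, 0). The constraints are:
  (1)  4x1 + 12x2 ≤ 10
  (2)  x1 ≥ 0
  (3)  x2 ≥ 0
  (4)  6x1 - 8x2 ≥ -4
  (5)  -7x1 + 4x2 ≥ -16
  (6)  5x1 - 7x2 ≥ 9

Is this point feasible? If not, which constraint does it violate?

(1): 8 ≤ 10 ✓
(2): 2 ≥ 0 ✓
(3): 0 ≥ 0 ✓
(4): 12 ≥ -4 ✓
(5): -14 ≥ -16 ✓
(6): 10 ≥ 9 ✓

feasible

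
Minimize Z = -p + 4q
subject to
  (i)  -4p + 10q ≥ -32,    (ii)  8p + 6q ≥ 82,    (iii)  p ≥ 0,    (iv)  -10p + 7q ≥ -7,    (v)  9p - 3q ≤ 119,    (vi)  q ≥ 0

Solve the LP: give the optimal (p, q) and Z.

Feasible corners and Z = -p + 4q:
  (0, 41/3) → Z = 164/3
  (154/29, 191/29) → Z = 610/29
  (812/33, 1127/33) → Z = 112
The feasible region is unbounded (it extends along (0, 1), (1, 3)), but Z strictly increases along every unbounded feasible direction, so there is no improving ray and the minimum is attained at a vertex.

At the optimal vertex, 8p + 6q = 82 and -10p + 7q = -7.
Solving simultaneously gives p = 154/29, q = 191/29.

p = 154/29, q = 191/29, minimum Z = 610/29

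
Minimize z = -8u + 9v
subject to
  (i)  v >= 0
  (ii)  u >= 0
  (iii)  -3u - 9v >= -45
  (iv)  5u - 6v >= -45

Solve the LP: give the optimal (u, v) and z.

u = 15, v = 0, minimum z = -120

Corner points and z = -8u + 9v:
  (0, 0) → z = 0
  (15, 0) → z = -120
  (0, 5) → z = 45

The optimum lies where v = 0 and -3u - 9v = -45.
Solving simultaneously gives u = 15, v = 0.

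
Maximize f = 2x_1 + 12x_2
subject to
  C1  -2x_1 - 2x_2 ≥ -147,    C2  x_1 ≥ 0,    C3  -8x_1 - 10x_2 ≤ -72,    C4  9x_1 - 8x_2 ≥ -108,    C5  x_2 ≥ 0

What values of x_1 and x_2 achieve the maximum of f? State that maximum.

At the optimal vertex, -2x_1 - 2x_2 = -147 and 9x_1 - 8x_2 = -108.
Solving simultaneously gives x_1 = 480/17, x_2 = 1539/34.

x_1 = 480/17, x_2 = 1539/34, maximum f = 10194/17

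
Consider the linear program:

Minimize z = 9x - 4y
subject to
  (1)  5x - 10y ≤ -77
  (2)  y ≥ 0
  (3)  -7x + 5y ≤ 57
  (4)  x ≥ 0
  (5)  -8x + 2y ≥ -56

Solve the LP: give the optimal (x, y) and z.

Corner points and z = 9x - 4y:
  (0, 77/10) → z = -154/5
  (51/5, 64/5) → z = 203/5
  (0, 57/5) → z = -228/5
  (197/13, 424/13) → z = 77/13

x = 0, y = 57/5, minimum z = -228/5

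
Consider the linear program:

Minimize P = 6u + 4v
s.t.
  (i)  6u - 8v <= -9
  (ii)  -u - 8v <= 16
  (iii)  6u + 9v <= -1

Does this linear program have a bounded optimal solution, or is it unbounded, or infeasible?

unbounded

From the feasible point (-25/7, -87/56), moving in the direction (-9, 6) keeps every constraint satisfied while P decreases without bound.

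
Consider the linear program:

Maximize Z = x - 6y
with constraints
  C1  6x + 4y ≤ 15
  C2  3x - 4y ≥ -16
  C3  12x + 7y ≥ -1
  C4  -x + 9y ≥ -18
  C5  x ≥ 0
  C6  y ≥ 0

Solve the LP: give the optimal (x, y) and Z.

x = 5/2, y = 0, maximum Z = 5/2

At the optimal vertex, 6x + 4y = 15 and y = 0.
Solving simultaneously gives x = 5/2, y = 0.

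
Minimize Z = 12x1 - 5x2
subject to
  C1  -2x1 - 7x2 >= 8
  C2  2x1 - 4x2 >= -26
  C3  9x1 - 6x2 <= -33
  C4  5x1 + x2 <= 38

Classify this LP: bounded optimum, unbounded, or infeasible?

From the feasible point (-107/11, 18/11), moving in the direction (-4, -2) keeps every constraint satisfied while Z decreases without bound.

unbounded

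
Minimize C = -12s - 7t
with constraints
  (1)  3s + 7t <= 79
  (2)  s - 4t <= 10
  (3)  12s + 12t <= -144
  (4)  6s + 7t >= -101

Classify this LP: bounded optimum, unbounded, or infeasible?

Corner points and C = -12s - 7t:
  (-163/4, 115/4) → C = 1151/4
  (-60, 37) → C = 461
  (-38/5, -22/5) → C = 122
  (-334/31, -161/31) → C = 5135/31
The feasible region has finitely many vertices and no improving ray; the minimum is 122 at (-38/5, -22/5).

bounded optimum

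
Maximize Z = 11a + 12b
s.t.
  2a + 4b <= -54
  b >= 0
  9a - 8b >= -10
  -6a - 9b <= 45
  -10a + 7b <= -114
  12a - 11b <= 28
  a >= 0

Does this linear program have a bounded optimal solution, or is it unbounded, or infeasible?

infeasible

The boundaries 9a - 8b = -10 and -10a + 7b = -114 meet at (982/17, 1126/17), but that point violates 2a + 4b ≤ -54. Every candidate vertex is excluded by some other constraint, so the feasible region is empty.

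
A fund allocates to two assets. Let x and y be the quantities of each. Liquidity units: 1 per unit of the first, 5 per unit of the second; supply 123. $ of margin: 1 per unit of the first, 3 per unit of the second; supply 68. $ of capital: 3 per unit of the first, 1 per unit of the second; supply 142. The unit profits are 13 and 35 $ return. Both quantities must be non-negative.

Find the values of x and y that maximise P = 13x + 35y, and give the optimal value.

x = 179/4, y = 31/4, maximum P = 853

The binding constraints are x + 3y = 68 and 3x + y = 142.
Solving simultaneously gives x = 179/4, y = 31/4.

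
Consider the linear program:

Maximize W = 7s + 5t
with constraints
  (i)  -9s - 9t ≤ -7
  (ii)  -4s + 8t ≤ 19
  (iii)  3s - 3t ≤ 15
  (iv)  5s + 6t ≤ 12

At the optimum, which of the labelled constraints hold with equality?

(iii) and (iv)

Corner points and W = 7s + 5t:
  (-115/108, 199/108) → W = 95/54
  (26/9, -19/9) → W = 29/3
  (-9/32, 143/64) → W = 589/64
  (42/11, -13/11) → W = 229/11

The maximum is at (42/11, -13/11). Substituting into each constraint, equality holds for (iii) and (iv); the remaining constraints have slack.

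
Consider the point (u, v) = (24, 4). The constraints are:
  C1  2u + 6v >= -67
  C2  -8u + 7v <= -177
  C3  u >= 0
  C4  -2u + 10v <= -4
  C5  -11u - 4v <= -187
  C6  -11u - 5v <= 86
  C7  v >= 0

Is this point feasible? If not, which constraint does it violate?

not feasible — violates C2

Constraint C2: -8u + 7v = -164, which is not ≤ -177. All other constraints are satisfied.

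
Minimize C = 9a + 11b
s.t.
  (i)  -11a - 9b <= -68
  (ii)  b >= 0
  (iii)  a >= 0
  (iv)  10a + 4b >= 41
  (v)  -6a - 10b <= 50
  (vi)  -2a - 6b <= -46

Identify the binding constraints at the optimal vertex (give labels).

Vertices and C = 9a + 11b:
  (23, 0) → C = 207
  (0, 41/4) → C = 451/4
  (31/26, 189/26) → C = 1179/13
The feasible region is unbounded (it extends along (0, 1), (1, 0)), but C strictly increases along every unbounded feasible direction, so there is no improving ray and the minimum is attained at a vertex.

The minimum is at (31/26, 189/26). Substituting into each constraint, equality holds for (iv) and (vi); the remaining constraints have slack.

(iv) and (vi)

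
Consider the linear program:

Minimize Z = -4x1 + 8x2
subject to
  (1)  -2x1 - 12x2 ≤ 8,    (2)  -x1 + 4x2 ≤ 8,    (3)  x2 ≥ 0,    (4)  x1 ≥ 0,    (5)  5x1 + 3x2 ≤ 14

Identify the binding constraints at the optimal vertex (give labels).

Corner points and Z = -4x1 + 8x2:
  (0, 2) → Z = 16
  (32/23, 54/23) → Z = 304/23
  (0, 0) → Z = 0
  (14/5, 0) → Z = -56/5

The minimum is at (14/5, 0). Substituting into each constraint, equality holds for (3) and (5); the remaining constraints have slack.

(3) and (5)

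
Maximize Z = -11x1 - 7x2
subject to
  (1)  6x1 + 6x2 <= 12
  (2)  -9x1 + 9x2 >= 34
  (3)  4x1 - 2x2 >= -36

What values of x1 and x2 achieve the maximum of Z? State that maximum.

Feasible corners and Z = -11x1 - 7x2:
  (-8/9, 26/9) → Z = -94/9
  (-16/3, 22/3) → Z = 22/3
  (-128/9, -94/9) → Z = 2066/9

The optimum lies where -9x1 + 9x2 = 34 and 4x1 - 2x2 = -36.
Solving simultaneously gives x1 = -128/9, x2 = -94/9.

x1 = -128/9, x2 = -94/9, maximum Z = 2066/9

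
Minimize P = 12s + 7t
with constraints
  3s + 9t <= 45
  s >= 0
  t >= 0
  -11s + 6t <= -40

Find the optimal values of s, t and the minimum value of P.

Feasible corners and P = 12s + 7t:
  (15, 0) → P = 180
  (70/13, 125/39) → P = 3395/39
  (40/11, 0) → P = 480/11

s = 40/11, t = 0, minimum P = 480/11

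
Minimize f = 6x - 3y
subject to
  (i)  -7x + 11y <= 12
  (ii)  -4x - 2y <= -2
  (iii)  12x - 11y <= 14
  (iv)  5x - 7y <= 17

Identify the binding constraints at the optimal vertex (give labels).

Vertices and f = 6x - 3y:
  (-1/29, 31/29) → f = -99/29
  (26/5, 22/5) → f = 18
  (25/34, -8/17) → f = 99/17

The minimum is at (-1/29, 31/29). Substituting into each constraint, equality holds for (i) and (ii); the remaining constraints have slack.

(i) and (ii)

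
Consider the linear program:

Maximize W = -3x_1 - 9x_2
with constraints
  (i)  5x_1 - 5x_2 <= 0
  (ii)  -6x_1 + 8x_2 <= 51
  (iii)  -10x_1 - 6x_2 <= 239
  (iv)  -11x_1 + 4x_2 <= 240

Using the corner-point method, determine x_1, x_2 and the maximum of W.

x_1 = -239/16, x_2 = -239/16, maximum W = 717/4

Extreme points and W = -3x_1 - 9x_2:
  (51/2, 51/2) → W = -306
  (-239/16, -239/16) → W = 717/4
  (-1109/58, -231/29) → W = 7485/58

The binding constraints are 5x_1 - 5x_2 = 0 and -10x_1 - 6x_2 = 239.
Solving simultaneously gives x_1 = -239/16, x_2 = -239/16.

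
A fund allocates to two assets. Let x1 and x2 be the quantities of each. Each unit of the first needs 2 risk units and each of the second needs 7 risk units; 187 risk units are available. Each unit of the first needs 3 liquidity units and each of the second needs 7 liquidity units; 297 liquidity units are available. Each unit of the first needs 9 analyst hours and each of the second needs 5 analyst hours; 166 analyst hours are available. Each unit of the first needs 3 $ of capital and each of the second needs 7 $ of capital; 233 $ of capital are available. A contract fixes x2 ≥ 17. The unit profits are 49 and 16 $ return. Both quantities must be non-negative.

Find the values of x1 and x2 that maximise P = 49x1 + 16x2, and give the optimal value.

Corner points and P = 49x1 + 16x2:
  (0, 187/7) → P = 2992/7
  (0, 17) → P = 272
  (227/53, 1351/53) → P = 32739/53
  (9, 17) → P = 713

x1 = 9, x2 = 17, maximum P = 713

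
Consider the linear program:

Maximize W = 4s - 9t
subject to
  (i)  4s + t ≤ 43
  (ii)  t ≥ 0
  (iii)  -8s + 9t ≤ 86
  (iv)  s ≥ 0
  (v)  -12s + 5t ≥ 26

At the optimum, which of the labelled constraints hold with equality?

(iv) and (v)

Extreme points and W = 4s - 9t:
  (0, 86/9) → W = -86
  (49/17, 206/17) → W = -1658/17
  (0, 26/5) → W = -234/5

The maximum is at (0, 26/5). Substituting into each constraint, equality holds for (iv) and (v); the remaining constraints have slack.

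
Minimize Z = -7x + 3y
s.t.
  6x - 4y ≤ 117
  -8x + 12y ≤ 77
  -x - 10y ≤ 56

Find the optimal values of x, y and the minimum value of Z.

x = 214/5, y = 699/20, minimum Z = -779/4

Vertices and Z = -7x + 3y:
  (214/5, 699/20) → Z = -779/4
  (473/32, -453/64) → Z = -7981/64
  (-721/46, -371/92) → Z = 8981/92

The optimum lies where 6x - 4y = 117 and -8x + 12y = 77.
Solving simultaneously gives x = 214/5, y = 699/20.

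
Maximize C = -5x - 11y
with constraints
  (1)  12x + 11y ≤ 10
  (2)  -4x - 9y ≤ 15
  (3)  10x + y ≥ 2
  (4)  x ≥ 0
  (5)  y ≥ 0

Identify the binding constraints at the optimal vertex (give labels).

Vertices and C = -5x - 11y:
  (6/49, 38/49) → C = -64/7
  (5/6, 0) → C = -25/6
  (1/5, 0) → C = -1

The maximum is at (1/5, 0). Substituting into each constraint, equality holds for (3) and (5); the remaining constraints have slack.

(3) and (5)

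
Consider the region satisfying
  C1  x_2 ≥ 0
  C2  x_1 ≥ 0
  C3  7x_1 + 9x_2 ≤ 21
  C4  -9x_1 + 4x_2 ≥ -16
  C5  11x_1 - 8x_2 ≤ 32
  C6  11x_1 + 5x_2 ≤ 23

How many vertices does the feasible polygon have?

Of the 15 pairwise boundary intersections, those satisfying every inequality are:
  (0, 0)
  (16/9, 0)
  (0, 7/3)
  (51/32, 35/32)
  (172/89, 31/89)

5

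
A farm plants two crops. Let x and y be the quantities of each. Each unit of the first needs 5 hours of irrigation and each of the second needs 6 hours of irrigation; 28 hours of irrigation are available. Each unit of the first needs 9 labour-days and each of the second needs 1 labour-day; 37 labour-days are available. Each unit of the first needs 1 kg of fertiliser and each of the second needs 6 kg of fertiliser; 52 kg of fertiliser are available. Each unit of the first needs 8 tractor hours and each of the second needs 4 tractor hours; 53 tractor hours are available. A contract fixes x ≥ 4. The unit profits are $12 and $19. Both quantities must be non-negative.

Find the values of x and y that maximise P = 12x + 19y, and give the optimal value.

x = 4, y = 1, maximum P = 67

Feasible corners and P = 12x + 19y:
  (37/9, 0) → P = 148/3
  (4, 0) → P = 48
  (4, 1) → P = 67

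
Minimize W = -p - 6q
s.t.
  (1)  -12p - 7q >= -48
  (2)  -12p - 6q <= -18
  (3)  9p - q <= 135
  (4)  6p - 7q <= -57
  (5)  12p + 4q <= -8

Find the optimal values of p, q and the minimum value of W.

Extreme points and W = -p - 6q:
  (-27/2, 30) → W = -333/2
  (-62/9, 56/3) → W = -946/9
  (-5, 13) → W = -73

The optimum lies where -12p - 7q = -48 and -12p - 6q = -18.
Solving simultaneously gives p = -27/2, q = 30.

p = -27/2, q = 30, minimum W = -333/2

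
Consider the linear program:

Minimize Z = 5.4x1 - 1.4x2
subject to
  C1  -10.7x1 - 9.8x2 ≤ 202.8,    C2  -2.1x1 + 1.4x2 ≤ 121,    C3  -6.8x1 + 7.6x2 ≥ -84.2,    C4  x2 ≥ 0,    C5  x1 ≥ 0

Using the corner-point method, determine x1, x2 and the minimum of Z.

x1 = 0, x2 = 605/7, minimum Z = -121

Extreme points and Z = 5.4x1 - 1.4x2:
  (0, 605/7) → Z = -121
  (421/34, 0) → Z = 11367/170
  (0, 0) → Z = 0
The feasible region is unbounded (it extends along (2, 3), (19, 17)), but Z strictly increases along every unbounded feasible direction, so there is no improving ray and the minimum is attained at a vertex.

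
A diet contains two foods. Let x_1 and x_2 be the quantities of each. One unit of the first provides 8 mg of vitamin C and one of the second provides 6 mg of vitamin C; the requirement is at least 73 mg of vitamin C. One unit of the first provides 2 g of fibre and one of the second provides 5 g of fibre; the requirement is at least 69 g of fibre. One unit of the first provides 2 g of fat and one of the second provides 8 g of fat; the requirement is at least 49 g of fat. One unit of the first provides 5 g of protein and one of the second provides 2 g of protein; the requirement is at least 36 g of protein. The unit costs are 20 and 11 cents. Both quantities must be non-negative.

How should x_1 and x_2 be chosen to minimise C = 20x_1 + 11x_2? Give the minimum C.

x_1 = 2, x_2 = 13, minimum C = 183

Corner points and C = 20x_1 + 11x_2:
  (0, 18) → C = 198
  (69/2, 0) → C = 690
  (2, 13) → C = 183
The feasible region is unbounded (it extends along (0, 1), (1, 0)), but C strictly increases along every unbounded feasible direction, so there is no improving ray and the minimum is attained at a vertex.

The optimum lies where 2x_1 + 5x_2 = 69 and 5x_1 + 2x_2 = 36.
Solving simultaneously gives x_1 = 2, x_2 = 13.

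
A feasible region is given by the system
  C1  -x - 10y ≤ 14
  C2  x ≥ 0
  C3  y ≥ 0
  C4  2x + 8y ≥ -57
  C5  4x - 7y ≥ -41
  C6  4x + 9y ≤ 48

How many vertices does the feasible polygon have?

Intersecting each pair of boundary lines and keeping only the points that satisfy every inequality leaves:
  (0, 0)
  (0, 16/3)
  (12, 0)

3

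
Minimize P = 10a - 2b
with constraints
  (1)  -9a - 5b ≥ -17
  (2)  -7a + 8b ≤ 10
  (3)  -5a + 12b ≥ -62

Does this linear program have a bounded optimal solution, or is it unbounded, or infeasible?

bounded optimum

Feasible corners and P = 10a - 2b:
  (86/107, 209/107) → P = 442/107
  (514/133, -473/133) → P = 6086/133
  (-14, -11) → P = -118
The feasible region has finitely many vertices and no improving ray; the minimum is -118 at (-14, -11).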